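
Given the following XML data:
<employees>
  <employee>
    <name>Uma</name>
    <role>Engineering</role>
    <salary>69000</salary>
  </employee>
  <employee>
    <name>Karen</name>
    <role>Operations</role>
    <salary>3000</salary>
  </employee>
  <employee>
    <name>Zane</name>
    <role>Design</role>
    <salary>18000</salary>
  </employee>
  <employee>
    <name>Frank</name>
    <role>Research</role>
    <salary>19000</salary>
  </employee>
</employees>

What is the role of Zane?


Searching for <employee> with <name>Zane</name>
Found at position 3
<role>Design</role>

ANSWER: Design


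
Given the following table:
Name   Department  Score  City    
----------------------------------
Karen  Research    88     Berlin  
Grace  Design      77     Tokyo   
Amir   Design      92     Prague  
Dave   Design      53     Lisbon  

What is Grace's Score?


Row 2: Grace
Score = 77

ANSWER: 77


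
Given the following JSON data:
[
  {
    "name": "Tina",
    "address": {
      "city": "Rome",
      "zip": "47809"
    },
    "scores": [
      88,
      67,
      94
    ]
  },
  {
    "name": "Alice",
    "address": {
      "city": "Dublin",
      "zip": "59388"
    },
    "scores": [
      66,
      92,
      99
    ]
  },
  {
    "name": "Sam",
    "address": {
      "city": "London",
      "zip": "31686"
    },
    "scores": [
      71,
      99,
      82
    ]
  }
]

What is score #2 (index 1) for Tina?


Path: records[0].scores[1]
Value: 67

ANSWER: 67


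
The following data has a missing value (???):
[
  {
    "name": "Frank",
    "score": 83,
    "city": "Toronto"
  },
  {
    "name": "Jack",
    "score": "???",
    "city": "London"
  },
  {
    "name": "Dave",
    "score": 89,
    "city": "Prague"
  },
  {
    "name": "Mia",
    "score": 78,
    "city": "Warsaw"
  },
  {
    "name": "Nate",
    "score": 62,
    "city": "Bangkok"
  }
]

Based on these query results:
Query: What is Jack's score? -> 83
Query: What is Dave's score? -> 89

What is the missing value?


The missing value is Jack's score
From query: Jack's score = 83

ANSWER: 83


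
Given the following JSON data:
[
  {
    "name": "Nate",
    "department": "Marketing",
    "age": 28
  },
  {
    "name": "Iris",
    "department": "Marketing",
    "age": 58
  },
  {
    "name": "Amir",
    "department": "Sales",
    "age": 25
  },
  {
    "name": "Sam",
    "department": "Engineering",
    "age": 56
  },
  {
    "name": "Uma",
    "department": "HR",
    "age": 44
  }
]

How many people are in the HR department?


Scanning records for department = HR
  Record 4: Uma
Count: 1

ANSWER: 1


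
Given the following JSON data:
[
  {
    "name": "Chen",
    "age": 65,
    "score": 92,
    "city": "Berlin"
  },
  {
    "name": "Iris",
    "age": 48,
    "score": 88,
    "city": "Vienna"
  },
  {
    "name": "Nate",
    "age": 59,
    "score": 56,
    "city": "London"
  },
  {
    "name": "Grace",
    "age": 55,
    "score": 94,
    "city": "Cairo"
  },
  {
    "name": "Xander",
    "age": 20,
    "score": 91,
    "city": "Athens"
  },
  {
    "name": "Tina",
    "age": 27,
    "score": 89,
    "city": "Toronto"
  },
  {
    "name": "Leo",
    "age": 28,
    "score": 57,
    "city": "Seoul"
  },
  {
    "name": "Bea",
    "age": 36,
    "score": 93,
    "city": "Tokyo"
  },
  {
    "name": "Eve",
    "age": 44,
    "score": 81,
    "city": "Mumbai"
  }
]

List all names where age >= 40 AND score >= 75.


Checking both conditions:
  Chen (age=65, score=92) -> YES
  Iris (age=48, score=88) -> YES
  Nate (age=59, score=56) -> no
  Grace (age=55, score=94) -> YES
  Xander (age=20, score=91) -> no
  Tina (age=27, score=89) -> no
  Leo (age=28, score=57) -> no
  Bea (age=36, score=93) -> no
  Eve (age=44, score=81) -> YES


ANSWER: Chen, Iris, Grace, Eve


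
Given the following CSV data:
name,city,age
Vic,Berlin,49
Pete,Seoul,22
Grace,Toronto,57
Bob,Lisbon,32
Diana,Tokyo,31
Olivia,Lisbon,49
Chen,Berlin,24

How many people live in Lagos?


Scanning city column for 'Lagos':
Total matches: 0

ANSWER: 0


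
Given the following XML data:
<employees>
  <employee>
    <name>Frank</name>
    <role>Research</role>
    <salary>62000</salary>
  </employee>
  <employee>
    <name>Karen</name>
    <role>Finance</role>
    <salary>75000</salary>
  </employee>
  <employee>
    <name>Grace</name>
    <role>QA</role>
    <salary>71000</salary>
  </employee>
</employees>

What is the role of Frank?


Searching for <employee> with <name>Frank</name>
Found at position 1
<role>Research</role>

ANSWER: Research


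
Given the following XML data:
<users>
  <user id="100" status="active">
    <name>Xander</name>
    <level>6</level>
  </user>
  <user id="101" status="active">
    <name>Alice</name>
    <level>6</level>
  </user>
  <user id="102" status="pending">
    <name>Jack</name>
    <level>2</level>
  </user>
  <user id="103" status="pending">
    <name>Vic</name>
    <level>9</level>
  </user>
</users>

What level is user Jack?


Finding user: Jack
<level>2</level>

ANSWER: 2


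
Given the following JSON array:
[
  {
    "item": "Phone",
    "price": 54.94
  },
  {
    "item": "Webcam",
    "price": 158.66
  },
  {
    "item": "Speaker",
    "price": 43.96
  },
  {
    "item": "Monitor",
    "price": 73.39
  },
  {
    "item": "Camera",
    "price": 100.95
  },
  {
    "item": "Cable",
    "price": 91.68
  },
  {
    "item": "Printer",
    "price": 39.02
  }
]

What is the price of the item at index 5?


Array index 5 -> Cable
price = 91.68

ANSWER: 91.68


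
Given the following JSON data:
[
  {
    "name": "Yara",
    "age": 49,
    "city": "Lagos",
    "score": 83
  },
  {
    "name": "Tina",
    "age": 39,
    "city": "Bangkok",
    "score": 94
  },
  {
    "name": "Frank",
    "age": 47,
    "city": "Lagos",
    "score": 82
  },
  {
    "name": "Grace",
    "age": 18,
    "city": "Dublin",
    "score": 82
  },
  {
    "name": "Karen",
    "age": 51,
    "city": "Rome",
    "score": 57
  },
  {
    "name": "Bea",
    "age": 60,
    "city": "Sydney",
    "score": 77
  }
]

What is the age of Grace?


Looking up record where name = Grace
Record index: 3
Field 'age' = 18

ANSWER: 18


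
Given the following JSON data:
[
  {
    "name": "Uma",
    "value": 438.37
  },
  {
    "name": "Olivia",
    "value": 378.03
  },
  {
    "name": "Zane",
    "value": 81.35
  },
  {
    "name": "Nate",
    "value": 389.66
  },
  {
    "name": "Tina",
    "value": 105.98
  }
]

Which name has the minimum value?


Comparing values:
  Uma: 438.37
  Olivia: 378.03
  Zane: 81.35
  Nate: 389.66
  Tina: 105.98
Minimum: Zane (81.35)

ANSWER: Zane


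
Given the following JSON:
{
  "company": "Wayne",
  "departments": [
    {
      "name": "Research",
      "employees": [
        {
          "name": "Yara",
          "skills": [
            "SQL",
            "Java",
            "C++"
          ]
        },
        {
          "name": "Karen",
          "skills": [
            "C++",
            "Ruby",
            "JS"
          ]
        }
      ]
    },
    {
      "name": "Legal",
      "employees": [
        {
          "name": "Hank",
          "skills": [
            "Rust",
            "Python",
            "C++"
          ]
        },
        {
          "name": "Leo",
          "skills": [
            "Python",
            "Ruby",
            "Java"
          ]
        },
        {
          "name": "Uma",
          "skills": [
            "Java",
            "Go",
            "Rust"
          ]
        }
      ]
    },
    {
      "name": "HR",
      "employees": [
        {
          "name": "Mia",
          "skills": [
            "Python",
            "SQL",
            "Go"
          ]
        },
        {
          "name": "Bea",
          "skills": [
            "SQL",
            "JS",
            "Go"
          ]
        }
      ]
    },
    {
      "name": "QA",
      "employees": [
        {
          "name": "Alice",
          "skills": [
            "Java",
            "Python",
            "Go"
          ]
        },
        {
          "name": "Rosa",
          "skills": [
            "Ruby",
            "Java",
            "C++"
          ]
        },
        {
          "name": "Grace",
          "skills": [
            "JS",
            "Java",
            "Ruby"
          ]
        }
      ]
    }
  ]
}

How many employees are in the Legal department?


Path: departments[1].employees
Count: 3

ANSWER: 3


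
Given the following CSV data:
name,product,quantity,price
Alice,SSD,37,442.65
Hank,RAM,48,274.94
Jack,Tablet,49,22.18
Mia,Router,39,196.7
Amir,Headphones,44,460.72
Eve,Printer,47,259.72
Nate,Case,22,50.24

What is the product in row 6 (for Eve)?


Row 6: Eve
Column 'product' = Printer

ANSWER: Printer


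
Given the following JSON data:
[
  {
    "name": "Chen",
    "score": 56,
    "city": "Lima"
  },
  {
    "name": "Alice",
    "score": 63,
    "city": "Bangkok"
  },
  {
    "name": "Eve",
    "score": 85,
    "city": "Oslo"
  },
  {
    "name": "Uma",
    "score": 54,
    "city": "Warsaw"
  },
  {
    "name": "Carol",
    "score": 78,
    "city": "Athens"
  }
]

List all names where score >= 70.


Filtering records where score >= 70:
  Chen (score=56) -> no
  Alice (score=63) -> no
  Eve (score=85) -> YES
  Uma (score=54) -> no
  Carol (score=78) -> YES


ANSWER: Eve, Carol


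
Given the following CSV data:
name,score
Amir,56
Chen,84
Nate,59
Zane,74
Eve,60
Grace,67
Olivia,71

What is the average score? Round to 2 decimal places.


Scores: 56, 84, 59, 74, 60, 67, 71
Sum = 471
Count = 7
Average = 471 / 7 = 67.29

ANSWER: 67.29


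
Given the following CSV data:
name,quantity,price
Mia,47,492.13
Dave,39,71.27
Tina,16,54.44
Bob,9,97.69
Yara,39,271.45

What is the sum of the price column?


Values in 'price' column:
  Row 1: 492.13
  Row 2: 71.27
  Row 3: 54.44
  Row 4: 97.69
  Row 5: 271.45
Sum = 492.13 + 71.27 + 54.44 + 97.69 + 271.45 = 986.98

ANSWER: 986.98


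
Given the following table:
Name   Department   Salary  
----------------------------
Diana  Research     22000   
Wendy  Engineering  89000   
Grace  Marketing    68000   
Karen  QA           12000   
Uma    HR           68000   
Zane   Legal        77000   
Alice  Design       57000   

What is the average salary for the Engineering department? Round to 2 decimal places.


Engineering department members:
  Wendy: 89000
Sum = 89000
Count = 1
Average = 89000 / 1 = 89000.00

ANSWER: 89000.00


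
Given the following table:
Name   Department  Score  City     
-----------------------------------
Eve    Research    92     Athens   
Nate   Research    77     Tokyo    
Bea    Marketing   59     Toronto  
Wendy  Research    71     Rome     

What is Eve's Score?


Row 1: Eve
Score = 92

ANSWER: 92


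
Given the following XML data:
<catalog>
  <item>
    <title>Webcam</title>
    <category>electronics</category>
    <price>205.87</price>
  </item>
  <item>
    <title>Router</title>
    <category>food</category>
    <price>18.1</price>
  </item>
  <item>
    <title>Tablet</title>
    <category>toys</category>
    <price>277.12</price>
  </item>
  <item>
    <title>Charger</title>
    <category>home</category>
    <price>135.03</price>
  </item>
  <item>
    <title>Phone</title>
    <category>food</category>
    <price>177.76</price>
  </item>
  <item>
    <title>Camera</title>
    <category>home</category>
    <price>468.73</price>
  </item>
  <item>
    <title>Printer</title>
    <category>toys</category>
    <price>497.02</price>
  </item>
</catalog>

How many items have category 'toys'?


Scanning <item> elements for <category>toys</category>:
  Item 3: Tablet -> MATCH
  Item 7: Printer -> MATCH
Count: 2

ANSWER: 2


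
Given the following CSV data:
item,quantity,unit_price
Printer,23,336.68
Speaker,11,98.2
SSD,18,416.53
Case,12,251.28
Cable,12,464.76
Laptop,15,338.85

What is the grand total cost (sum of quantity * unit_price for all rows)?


Computing row totals:
  Printer: 23 * 336.68 = 7743.64
  Speaker: 11 * 98.2 = 1080.2
  SSD: 18 * 416.53 = 7497.54
  Case: 12 * 251.28 = 3015.36
  Cable: 12 * 464.76 = 5577.12
  Laptop: 15 * 338.85 = 5082.75
Grand total = 7743.64 + 1080.2 + 7497.54 + 3015.36 + 5577.12 + 5082.75 = 29996.61

ANSWER: 29996.61


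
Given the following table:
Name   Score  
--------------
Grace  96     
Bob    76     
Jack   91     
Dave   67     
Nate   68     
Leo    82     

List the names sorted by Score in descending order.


Sorting by Score (descending):
  Grace: 96
  Jack: 91
  Leo: 82
  Bob: 76
  Nate: 68
  Dave: 67


ANSWER: Grace, Jack, Leo, Bob, Nate, Dave


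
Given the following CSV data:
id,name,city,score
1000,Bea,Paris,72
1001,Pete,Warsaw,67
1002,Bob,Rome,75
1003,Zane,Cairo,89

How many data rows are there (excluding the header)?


Counting rows (excluding header):
Header: id,name,city,score
Data rows: 4

ANSWER: 4


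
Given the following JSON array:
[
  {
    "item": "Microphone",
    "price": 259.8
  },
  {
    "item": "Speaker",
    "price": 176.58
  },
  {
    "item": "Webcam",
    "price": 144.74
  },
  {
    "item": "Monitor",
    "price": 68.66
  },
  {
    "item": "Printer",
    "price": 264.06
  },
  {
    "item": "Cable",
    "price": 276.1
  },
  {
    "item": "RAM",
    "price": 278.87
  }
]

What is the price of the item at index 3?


Array index 3 -> Monitor
price = 68.66

ANSWER: 68.66


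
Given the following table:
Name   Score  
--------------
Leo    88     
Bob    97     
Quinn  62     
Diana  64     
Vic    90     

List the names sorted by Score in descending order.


Sorting by Score (descending):
  Bob: 97
  Vic: 90
  Leo: 88
  Diana: 64
  Quinn: 62


ANSWER: Bob, Vic, Leo, Diana, Quinn


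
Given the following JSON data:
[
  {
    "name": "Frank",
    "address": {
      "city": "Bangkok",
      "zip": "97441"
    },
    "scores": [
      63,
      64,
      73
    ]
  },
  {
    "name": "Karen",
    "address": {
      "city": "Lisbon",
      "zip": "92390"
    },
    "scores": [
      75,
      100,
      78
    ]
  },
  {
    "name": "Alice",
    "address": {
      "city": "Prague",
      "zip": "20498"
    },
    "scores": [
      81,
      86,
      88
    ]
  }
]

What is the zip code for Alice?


Path: records[2].address.zip
Value: 20498

ANSWER: 20498


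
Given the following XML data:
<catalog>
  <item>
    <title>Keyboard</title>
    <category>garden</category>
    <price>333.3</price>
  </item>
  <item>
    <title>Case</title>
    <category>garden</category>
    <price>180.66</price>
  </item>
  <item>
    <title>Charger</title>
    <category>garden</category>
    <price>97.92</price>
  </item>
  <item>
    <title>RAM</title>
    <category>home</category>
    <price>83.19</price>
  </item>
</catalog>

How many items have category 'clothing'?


Scanning <item> elements for <category>clothing</category>:
Count: 0

ANSWER: 0


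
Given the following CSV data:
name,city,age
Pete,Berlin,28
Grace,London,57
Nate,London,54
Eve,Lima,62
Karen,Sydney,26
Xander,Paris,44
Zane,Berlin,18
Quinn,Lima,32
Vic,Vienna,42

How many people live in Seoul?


Scanning city column for 'Seoul':
Total matches: 0

ANSWER: 0


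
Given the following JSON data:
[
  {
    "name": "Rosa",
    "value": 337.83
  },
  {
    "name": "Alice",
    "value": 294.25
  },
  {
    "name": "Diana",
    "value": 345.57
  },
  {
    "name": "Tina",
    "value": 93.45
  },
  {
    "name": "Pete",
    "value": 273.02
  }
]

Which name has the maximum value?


Comparing values:
  Rosa: 337.83
  Alice: 294.25
  Diana: 345.57
  Tina: 93.45
  Pete: 273.02
Maximum: Diana (345.57)

ANSWER: Diana


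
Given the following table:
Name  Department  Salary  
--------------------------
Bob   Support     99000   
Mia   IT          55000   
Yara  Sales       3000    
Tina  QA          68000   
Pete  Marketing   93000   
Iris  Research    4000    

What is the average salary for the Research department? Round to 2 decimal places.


Research department members:
  Iris: 4000
Sum = 4000
Count = 1
Average = 4000 / 1 = 4000.00

ANSWER: 4000.00


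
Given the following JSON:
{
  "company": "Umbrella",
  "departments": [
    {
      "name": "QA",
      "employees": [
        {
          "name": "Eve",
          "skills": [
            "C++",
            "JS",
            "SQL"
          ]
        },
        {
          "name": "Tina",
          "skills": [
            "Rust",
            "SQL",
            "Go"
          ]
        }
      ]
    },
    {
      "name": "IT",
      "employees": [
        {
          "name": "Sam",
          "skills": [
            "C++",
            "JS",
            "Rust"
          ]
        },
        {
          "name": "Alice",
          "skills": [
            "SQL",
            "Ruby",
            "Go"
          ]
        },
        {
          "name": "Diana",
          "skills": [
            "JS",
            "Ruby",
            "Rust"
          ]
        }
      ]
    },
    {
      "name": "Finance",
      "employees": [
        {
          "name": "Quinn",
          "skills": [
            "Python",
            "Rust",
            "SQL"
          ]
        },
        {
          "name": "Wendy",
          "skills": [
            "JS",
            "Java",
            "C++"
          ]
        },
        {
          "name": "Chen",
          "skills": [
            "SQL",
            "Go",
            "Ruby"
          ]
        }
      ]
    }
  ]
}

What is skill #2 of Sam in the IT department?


Path: departments[1].employees[0].skills[1]
Value: JS

ANSWER: JS


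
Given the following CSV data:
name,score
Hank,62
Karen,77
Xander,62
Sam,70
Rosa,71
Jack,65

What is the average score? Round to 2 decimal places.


Scores: 62, 77, 62, 70, 71, 65
Sum = 407
Count = 6
Average = 407 / 6 = 67.83

ANSWER: 67.83


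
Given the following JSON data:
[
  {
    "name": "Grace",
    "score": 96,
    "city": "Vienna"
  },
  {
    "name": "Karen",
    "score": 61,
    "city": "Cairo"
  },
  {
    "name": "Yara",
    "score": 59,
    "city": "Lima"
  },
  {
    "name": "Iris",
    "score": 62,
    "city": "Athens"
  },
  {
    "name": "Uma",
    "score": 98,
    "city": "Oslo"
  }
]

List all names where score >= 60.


Filtering records where score >= 60:
  Grace (score=96) -> YES
  Karen (score=61) -> YES
  Yara (score=59) -> no
  Iris (score=62) -> YES
  Uma (score=98) -> YES


ANSWER: Grace, Karen, Iris, Uma


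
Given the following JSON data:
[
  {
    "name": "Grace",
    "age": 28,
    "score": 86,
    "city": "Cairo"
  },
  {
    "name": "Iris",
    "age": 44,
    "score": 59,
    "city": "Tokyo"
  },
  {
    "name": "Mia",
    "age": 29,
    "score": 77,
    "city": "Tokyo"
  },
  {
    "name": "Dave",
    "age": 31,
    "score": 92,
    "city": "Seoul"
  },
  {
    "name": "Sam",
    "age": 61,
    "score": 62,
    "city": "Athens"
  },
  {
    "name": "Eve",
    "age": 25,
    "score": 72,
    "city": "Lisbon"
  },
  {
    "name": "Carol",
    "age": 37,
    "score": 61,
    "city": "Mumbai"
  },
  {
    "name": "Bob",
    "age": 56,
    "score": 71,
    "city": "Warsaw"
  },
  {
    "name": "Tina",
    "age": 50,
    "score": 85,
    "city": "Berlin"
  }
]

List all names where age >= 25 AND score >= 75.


Checking both conditions:
  Grace (age=28, score=86) -> YES
  Iris (age=44, score=59) -> no
  Mia (age=29, score=77) -> YES
  Dave (age=31, score=92) -> YES
  Sam (age=61, score=62) -> no
  Eve (age=25, score=72) -> no
  Carol (age=37, score=61) -> no
  Bob (age=56, score=71) -> no
  Tina (age=50, score=85) -> YES


ANSWER: Grace, Mia, Dave, Tina


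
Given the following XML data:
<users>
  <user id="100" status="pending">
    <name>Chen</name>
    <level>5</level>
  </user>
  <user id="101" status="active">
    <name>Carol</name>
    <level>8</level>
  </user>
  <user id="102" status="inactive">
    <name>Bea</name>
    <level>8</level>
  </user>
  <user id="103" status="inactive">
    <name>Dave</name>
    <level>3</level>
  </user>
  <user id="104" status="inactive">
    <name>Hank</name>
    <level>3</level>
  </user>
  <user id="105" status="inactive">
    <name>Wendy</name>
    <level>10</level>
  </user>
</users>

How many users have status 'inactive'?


Counting users with status='inactive':
  Bea (id=102) -> MATCH
  Dave (id=103) -> MATCH
  Hank (id=104) -> MATCH
  Wendy (id=105) -> MATCH
Count: 4

ANSWER: 4


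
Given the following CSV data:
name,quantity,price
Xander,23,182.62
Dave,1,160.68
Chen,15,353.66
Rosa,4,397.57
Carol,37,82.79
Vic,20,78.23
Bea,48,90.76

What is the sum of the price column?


Values in 'price' column:
  Row 1: 182.62
  Row 2: 160.68
  Row 3: 353.66
  Row 4: 397.57
  Row 5: 82.79
  Row 6: 78.23
  Row 7: 90.76
Sum = 182.62 + 160.68 + 353.66 + 397.57 + 82.79 + 78.23 + 90.76 = 1346.31

ANSWER: 1346.31


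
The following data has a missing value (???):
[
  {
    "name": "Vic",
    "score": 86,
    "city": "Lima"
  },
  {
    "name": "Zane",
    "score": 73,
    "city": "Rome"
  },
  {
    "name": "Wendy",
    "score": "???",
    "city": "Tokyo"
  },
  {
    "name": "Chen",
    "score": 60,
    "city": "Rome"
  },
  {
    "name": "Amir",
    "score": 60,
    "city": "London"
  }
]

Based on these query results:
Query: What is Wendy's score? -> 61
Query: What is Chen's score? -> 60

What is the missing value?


The missing value is Wendy's score
From query: Wendy's score = 61

ANSWER: 61


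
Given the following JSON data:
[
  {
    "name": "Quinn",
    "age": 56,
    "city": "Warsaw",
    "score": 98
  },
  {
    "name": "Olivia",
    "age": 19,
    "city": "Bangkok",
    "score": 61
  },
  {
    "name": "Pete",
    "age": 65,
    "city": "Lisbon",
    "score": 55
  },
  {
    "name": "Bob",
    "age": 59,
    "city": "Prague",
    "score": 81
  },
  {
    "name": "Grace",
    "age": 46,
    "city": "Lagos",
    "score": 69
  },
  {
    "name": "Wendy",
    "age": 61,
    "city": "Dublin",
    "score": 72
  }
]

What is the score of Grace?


Looking up record where name = Grace
Record index: 4
Field 'score' = 69

ANSWER: 69


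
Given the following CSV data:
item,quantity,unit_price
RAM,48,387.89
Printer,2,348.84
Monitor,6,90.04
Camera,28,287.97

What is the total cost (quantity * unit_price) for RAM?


Row: RAM
quantity = 48
unit_price = 387.89
total = 48 * 387.89 = 18618.72

ANSWER: 18618.72


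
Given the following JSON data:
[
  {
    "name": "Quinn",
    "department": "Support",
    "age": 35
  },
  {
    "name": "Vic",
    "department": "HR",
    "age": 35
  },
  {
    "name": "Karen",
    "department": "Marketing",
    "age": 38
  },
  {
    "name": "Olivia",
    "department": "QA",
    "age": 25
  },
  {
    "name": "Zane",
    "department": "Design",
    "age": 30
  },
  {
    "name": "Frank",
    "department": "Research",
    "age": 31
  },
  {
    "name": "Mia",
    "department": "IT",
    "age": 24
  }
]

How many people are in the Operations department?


Scanning records for department = Operations
  No matches found
Count: 0

ANSWER: 0


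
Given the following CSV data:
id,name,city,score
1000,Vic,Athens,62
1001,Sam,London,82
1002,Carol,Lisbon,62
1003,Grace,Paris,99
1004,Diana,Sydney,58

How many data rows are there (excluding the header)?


Counting rows (excluding header):
Header: id,name,city,score
Data rows: 5

ANSWER: 5


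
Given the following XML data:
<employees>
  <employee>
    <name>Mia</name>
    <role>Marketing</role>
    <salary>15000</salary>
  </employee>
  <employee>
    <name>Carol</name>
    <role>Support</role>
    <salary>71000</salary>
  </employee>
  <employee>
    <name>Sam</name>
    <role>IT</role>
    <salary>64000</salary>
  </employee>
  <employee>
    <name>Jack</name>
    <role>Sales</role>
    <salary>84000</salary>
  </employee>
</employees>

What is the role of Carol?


Searching for <employee> with <name>Carol</name>
Found at position 2
<role>Support</role>

ANSWER: Support


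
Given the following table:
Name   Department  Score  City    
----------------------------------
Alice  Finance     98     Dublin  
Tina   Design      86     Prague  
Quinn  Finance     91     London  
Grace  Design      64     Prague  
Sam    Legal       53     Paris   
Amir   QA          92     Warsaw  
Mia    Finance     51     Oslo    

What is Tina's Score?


Row 2: Tina
Score = 86

ANSWER: 86


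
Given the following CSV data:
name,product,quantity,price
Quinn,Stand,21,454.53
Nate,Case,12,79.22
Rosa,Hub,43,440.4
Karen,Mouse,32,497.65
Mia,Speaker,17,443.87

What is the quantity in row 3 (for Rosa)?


Row 3: Rosa
Column 'quantity' = 43

ANSWER: 43


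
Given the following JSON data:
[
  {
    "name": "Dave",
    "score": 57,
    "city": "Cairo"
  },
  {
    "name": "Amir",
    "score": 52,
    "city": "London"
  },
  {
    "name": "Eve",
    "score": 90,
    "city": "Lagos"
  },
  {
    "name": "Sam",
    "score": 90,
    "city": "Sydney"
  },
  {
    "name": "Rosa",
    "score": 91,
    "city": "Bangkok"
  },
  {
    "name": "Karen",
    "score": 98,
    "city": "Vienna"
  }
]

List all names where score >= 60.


Filtering records where score >= 60:
  Dave (score=57) -> no
  Amir (score=52) -> no
  Eve (score=90) -> YES
  Sam (score=90) -> YES
  Rosa (score=91) -> YES
  Karen (score=98) -> YES


ANSWER: Eve, Sam, Rosa, Karen


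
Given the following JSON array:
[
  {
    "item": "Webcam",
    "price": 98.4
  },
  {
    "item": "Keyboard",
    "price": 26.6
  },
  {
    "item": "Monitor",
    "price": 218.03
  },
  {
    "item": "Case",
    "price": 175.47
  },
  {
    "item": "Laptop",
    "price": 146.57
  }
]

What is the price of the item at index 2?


Array index 2 -> Monitor
price = 218.03

ANSWER: 218.03


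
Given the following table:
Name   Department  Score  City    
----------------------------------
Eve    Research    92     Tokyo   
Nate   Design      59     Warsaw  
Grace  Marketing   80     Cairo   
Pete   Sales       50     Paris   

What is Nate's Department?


Row 2: Nate
Department = Design

ANSWER: Design


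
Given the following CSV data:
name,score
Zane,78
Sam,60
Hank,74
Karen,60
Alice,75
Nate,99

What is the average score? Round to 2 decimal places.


Scores: 78, 60, 74, 60, 75, 99
Sum = 446
Count = 6
Average = 446 / 6 = 74.33

ANSWER: 74.33


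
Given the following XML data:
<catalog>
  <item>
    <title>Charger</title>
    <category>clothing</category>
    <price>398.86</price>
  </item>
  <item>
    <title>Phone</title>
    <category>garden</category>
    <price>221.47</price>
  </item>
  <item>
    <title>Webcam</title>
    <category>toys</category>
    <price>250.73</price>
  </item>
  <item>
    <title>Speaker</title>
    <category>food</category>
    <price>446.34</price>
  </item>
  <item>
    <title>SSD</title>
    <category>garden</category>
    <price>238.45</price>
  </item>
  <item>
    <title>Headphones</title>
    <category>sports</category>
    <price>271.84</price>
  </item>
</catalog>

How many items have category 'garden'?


Scanning <item> elements for <category>garden</category>:
  Item 2: Phone -> MATCH
  Item 5: SSD -> MATCH
Count: 2

ANSWER: 2


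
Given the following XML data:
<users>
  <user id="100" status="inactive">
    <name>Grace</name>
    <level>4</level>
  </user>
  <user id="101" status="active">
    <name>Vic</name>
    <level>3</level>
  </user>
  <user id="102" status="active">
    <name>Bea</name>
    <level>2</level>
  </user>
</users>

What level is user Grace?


Finding user: Grace
<level>4</level>

ANSWER: 4


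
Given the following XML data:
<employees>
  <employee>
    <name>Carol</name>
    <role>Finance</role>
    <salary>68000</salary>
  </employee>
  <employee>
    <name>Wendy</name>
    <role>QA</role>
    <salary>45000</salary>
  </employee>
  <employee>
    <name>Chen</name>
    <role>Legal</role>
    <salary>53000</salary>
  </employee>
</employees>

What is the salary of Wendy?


Searching for <employee> with <name>Wendy</name>
Found at position 2
<salary>45000</salary>

ANSWER: 45000


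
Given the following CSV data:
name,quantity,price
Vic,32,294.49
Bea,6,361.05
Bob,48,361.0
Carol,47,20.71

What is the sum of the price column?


Values in 'price' column:
  Row 1: 294.49
  Row 2: 361.05
  Row 3: 361.0
  Row 4: 20.71
Sum = 294.49 + 361.05 + 361.0 + 20.71 = 1037.25

ANSWER: 1037.25


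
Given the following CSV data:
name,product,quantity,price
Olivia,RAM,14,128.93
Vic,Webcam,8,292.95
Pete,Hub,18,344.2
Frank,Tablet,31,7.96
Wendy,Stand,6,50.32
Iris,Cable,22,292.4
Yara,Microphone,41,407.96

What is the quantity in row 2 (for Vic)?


Row 2: Vic
Column 'quantity' = 8

ANSWER: 8


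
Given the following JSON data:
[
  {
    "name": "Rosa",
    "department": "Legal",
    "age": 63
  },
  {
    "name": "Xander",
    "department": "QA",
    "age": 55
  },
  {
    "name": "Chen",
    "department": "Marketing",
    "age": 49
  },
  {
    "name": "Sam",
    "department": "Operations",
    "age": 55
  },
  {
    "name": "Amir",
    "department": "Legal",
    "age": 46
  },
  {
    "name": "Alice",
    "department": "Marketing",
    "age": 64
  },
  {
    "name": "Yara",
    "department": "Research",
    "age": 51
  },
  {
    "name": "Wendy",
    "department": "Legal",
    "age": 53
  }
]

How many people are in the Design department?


Scanning records for department = Design
  No matches found
Count: 0

ANSWER: 0


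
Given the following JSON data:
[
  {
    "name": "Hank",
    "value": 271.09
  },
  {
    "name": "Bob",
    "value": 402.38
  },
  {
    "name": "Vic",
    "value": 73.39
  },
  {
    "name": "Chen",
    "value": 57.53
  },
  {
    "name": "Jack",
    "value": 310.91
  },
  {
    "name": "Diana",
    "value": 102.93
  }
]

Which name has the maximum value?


Comparing values:
  Hank: 271.09
  Bob: 402.38
  Vic: 73.39
  Chen: 57.53
  Jack: 310.91
  Diana: 102.93
Maximum: Bob (402.38)

ANSWER: Bob


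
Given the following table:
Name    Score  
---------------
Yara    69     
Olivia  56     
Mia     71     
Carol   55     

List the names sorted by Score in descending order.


Sorting by Score (descending):
  Mia: 71
  Yara: 69
  Olivia: 56
  Carol: 55


ANSWER: Mia, Yara, Olivia, Carol


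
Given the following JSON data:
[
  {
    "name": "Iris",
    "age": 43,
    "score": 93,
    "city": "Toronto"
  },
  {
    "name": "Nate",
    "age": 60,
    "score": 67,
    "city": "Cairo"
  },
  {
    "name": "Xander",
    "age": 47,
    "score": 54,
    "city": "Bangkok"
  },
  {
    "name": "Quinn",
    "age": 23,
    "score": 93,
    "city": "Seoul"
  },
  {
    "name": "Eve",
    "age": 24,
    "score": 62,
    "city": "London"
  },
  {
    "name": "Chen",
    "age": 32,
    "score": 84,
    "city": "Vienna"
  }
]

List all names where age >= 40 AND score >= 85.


Checking both conditions:
  Iris (age=43, score=93) -> YES
  Nate (age=60, score=67) -> no
  Xander (age=47, score=54) -> no
  Quinn (age=23, score=93) -> no
  Eve (age=24, score=62) -> no
  Chen (age=32, score=84) -> no


ANSWER: Iris


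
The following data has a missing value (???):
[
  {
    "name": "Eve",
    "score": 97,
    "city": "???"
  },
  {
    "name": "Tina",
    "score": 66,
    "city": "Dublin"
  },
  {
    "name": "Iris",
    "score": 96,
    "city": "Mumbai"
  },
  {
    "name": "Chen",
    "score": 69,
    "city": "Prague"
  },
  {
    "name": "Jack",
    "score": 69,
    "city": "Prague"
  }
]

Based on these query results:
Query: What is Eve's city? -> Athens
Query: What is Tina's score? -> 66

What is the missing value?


The missing value is Eve's city
From query: Eve's city = Athens

ANSWER: Athens


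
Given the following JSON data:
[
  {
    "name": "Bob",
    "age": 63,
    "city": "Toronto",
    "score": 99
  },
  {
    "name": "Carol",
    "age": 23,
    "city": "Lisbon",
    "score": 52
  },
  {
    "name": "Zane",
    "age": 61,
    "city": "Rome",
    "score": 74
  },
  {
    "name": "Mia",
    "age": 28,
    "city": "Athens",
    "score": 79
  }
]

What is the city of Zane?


Looking up record where name = Zane
Record index: 2
Field 'city' = Rome

ANSWER: Rome


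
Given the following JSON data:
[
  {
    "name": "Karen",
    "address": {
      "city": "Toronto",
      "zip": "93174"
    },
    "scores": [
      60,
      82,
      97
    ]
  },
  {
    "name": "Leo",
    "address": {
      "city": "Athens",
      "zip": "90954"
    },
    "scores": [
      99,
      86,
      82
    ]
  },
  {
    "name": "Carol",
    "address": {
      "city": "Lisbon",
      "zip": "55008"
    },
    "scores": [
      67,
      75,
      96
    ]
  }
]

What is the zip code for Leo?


Path: records[1].address.zip
Value: 90954

ANSWER: 90954


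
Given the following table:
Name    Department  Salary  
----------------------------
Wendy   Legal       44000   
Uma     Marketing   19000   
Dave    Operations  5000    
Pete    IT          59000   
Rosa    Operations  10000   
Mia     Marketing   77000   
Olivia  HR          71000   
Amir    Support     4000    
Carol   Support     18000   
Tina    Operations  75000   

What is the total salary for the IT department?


IT department members:
  Pete: 59000
Total = 59000 = 59000

ANSWER: 59000


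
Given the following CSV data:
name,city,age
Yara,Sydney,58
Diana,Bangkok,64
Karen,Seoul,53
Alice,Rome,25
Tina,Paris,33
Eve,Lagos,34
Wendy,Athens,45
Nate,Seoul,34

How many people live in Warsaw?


Scanning city column for 'Warsaw':
Total matches: 0

ANSWER: 0


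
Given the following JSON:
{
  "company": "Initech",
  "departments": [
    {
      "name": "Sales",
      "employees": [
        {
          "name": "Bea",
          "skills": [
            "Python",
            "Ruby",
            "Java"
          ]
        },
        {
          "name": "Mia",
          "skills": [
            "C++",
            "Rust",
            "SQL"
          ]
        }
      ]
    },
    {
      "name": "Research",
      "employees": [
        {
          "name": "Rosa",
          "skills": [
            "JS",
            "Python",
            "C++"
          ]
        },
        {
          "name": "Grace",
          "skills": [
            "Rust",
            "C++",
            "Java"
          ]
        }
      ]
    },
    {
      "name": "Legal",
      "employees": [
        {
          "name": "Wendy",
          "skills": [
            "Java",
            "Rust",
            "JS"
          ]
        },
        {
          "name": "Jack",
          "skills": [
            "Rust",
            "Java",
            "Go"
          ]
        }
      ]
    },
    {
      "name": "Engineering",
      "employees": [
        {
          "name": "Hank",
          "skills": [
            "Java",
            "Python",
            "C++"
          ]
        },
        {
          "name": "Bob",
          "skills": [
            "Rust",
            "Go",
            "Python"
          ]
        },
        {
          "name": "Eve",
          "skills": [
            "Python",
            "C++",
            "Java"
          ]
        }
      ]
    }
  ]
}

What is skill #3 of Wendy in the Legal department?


Path: departments[2].employees[0].skills[2]
Value: JS

ANSWER: JS


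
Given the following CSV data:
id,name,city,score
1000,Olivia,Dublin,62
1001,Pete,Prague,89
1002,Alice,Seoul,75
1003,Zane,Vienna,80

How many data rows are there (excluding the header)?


Counting rows (excluding header):
Header: id,name,city,score
Data rows: 4

ANSWER: 4


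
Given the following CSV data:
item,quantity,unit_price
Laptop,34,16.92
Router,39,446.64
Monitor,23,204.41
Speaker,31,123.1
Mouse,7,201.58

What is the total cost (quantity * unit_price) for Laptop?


Row: Laptop
quantity = 34
unit_price = 16.92
total = 34 * 16.92 = 575.28

ANSWER: 575.28


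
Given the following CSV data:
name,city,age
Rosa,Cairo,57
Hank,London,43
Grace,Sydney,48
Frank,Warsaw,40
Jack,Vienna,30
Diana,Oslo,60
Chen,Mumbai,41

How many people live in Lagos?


Scanning city column for 'Lagos':
Total matches: 0

ANSWER: 0


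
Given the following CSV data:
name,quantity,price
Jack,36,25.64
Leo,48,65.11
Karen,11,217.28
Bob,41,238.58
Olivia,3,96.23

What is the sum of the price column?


Values in 'price' column:
  Row 1: 25.64
  Row 2: 65.11
  Row 3: 217.28
  Row 4: 238.58
  Row 5: 96.23
Sum = 25.64 + 65.11 + 217.28 + 238.58 + 96.23 = 642.84

ANSWER: 642.84


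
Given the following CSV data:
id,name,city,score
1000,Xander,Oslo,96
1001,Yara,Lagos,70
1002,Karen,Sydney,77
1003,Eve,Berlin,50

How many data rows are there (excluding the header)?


Counting rows (excluding header):
Header: id,name,city,score
Data rows: 4

ANSWER: 4


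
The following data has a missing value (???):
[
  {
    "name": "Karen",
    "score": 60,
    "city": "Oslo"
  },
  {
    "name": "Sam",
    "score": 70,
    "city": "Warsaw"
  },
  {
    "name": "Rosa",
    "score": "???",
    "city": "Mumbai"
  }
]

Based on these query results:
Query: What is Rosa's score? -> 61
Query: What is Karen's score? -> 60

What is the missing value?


The missing value is Rosa's score
From query: Rosa's score = 61

ANSWER: 61


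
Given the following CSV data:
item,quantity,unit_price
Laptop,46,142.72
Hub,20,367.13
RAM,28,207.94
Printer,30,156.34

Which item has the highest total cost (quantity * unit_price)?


Computing row totals:
  Laptop: 6565.12
  Hub: 7342.6
  RAM: 5822.32
  Printer: 4690.2
Maximum: Hub (7342.6)

ANSWER: Hub


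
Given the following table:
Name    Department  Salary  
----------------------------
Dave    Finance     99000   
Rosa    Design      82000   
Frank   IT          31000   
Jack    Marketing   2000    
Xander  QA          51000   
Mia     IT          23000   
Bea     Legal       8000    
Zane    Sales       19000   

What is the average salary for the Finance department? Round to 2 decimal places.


Finance department members:
  Dave: 99000
Sum = 99000
Count = 1
Average = 99000 / 1 = 99000.00

ANSWER: 99000.00


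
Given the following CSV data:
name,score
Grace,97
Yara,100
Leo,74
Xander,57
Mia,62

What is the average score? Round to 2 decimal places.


Scores: 97, 100, 74, 57, 62
Sum = 390
Count = 5
Average = 390 / 5 = 78.00

ANSWER: 78.00


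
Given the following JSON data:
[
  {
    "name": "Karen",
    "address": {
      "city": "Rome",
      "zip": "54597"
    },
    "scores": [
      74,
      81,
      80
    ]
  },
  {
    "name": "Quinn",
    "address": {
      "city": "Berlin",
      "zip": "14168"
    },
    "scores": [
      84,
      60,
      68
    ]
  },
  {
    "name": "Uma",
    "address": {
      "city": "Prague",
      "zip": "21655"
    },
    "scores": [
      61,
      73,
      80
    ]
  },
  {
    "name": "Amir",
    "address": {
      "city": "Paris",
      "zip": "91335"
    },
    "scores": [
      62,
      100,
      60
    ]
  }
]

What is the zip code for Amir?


Path: records[3].address.zip
Value: 91335

ANSWER: 91335


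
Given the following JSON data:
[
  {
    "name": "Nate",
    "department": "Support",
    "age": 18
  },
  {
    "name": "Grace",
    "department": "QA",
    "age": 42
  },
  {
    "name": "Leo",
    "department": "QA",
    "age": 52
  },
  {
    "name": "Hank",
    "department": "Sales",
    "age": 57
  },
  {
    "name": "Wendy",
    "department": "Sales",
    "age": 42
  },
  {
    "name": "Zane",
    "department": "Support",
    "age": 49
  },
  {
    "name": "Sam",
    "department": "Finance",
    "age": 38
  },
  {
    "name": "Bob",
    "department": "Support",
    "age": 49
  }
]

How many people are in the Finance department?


Scanning records for department = Finance
  Record 6: Sam
Count: 1

ANSWER: 1


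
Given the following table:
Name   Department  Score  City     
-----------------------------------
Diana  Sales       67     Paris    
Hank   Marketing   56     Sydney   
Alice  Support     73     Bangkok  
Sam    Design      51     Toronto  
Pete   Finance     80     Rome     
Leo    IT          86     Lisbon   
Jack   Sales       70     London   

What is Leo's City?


Row 6: Leo
City = Lisbon

ANSWER: Lisbon


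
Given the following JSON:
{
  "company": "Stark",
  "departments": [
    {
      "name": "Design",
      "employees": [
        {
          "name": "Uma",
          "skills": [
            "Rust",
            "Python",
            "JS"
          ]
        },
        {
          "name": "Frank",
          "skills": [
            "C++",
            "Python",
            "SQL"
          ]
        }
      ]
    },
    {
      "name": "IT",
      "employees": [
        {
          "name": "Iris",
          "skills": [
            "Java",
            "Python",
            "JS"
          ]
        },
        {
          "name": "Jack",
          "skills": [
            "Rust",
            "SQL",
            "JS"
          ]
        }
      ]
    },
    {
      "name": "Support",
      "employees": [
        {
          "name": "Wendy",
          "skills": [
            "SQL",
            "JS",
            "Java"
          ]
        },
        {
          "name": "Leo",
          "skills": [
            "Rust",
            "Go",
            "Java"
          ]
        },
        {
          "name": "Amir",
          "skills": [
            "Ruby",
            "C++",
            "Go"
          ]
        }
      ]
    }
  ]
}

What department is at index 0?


Path: departments[0].name
Value: Design

ANSWER: Design
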